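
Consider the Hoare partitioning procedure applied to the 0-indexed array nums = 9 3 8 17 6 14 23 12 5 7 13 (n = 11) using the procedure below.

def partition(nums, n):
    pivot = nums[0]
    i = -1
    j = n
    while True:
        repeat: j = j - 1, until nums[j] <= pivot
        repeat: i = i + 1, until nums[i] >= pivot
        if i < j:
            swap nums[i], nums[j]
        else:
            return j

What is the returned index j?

pivot = nums[0] = 9; i = -1, j = 11
j→9 (nums[9]=7≤9), i→0 (nums[0]=9≥9); i<j, swap → 7 3 8 17 6 14 23 12 5 9 13
j→8 (nums[8]=5≤9), i→3 (nums[3]=17≥9); i<j, swap → 7 3 8 5 6 14 23 12 17 9 13
j→4, i→5; i≥j, return j=4. nums = 7 3 8 5 6 14 23 12 17 9 13

4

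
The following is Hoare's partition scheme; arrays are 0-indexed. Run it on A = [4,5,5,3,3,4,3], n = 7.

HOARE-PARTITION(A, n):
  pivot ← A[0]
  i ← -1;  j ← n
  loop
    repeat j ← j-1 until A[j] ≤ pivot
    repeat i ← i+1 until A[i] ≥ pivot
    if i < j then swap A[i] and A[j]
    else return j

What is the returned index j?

pivot = A[0] = 4; i = -1, j = 7
j→6 (A[6]=3≤4), i→0 (A[0]=4≥4); i<j, swap → [3,5,5,3,3,4,4]
j→5 (A[5]=4≤4), i→1 (A[1]=5≥4); i<j, swap → [3,4,5,3,3,5,4]
j→4 (A[4]=3≤4), i→2 (A[2]=5≥4); i<j, swap → [3,4,3,3,5,5,4]
j→3, i→4; i≥j, return j=3. A = [3,4,3,3,5,5,4]

3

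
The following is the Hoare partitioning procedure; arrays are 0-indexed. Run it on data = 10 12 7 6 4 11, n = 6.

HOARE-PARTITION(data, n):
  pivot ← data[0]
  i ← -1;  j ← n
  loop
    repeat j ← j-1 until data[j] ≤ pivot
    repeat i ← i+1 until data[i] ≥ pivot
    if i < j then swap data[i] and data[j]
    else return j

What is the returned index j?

2

pivot = data[0] = 10; i = -1, j = 6
j→4 (data[4]=4≤10), i→0 (data[0]=10≥10); i<j, swap → 4 12 7 6 10 11
j→3 (data[3]=6≤10), i→1 (data[1]=12≥10); i<j, swap → 4 6 7 12 10 11
j→2, i→3; i≥j, return j=2. data = 4 6 7 12 10 11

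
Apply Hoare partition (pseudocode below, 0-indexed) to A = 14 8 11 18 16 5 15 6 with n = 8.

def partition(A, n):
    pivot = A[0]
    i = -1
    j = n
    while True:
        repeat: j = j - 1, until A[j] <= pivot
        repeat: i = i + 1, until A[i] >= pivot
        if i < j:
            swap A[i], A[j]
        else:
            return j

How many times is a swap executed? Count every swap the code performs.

2

pivot = A[0] = 14; i = -1, j = 8
j→7 (A[7]=6≤14), i→0 (A[0]=14≥14); i<j, swap → 6 8 11 18 16 5 15 14
j→5 (A[5]=5≤14), i→3 (A[3]=18≥14); i<j, swap → 6 8 11 5 16 18 15 14
j→3, i→4; i≥j, return j=3. A = 6 8 11 5 16 18 15 14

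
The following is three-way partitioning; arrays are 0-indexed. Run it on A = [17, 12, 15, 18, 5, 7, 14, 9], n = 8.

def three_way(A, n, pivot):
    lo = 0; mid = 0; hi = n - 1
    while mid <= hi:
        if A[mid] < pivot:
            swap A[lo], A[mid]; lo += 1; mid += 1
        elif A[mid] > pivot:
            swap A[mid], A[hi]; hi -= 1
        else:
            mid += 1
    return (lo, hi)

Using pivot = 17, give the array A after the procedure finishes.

[12, 15, 9, 5, 7, 14, 17, 18]

pivot = 17; lo=0, mid=0, hi=7
A[mid]=17=17: mid=1
A[mid]=12<17: swap A[0],A[1]; lo=1,mid=2 → [12, 17, 15, 18, 5, 7, 14, 9]
A[mid]=15<17: swap A[1],A[2]; lo=2,mid=3 → [12, 15, 17, 18, 5, 7, 14, 9]
A[mid]=18>17: swap A[3],A[7]; hi=6 → [12, 15, 17, 9, 5, 7, 14, 18]
A[mid]=9<17: swap A[2],A[3]; lo=3,mid=4 → [12, 15, 9, 17, 5, 7, 14, 18]
A[mid]=5<17: swap A[3],A[4]; lo=4,mid=5 → [12, 15, 9, 5, 17, 7, 14, 18]
A[mid]=7<17: swap A[4],A[5]; lo=5,mid=6 → [12, 15, 9, 5, 7, 17, 14, 18]
A[mid]=14<17: swap A[5],A[6]; lo=6,mid=7 → [12, 15, 9, 5, 7, 14, 17, 18]
end: lo=6, hi=6; A = [12, 15, 9, 5, 7, 14, 17, 18]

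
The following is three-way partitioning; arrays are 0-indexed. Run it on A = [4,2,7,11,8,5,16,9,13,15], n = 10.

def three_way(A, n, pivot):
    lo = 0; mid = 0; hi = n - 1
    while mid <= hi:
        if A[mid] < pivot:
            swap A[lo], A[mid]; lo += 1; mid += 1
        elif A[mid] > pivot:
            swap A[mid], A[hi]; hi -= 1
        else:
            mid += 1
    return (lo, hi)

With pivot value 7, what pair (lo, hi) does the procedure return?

pivot = 7; lo=0, mid=0, hi=9
A[mid]=4<7: swap A[0],A[0]; lo=1,mid=1 → [4,2,7,11,8,5,16,9,13,15]
A[mid]=2<7: swap A[1],A[1]; lo=2,mid=2 → [4,2,7,11,8,5,16,9,13,15]
A[mid]=7=7: mid=3
A[mid]=11>7: swap A[3],A[9]; hi=8 → [4,2,7,15,8,5,16,9,13,11]
A[mid]=15>7: swap A[3],A[8]; hi=7 → [4,2,7,13,8,5,16,9,15,11]
A[mid]=13>7: swap A[3],A[7]; hi=6 → [4,2,7,9,8,5,16,13,15,11]
A[mid]=9>7: swap A[3],A[6]; hi=5 → [4,2,7,16,8,5,9,13,15,11]
A[mid]=16>7: swap A[3],A[5]; hi=4 → [4,2,7,5,8,16,9,13,15,11]
A[mid]=5<7: swap A[2],A[3]; lo=3,mid=4 → [4,2,5,7,8,16,9,13,15,11]
A[mid]=8>7: swap A[4],A[4]; hi=3 → [4,2,5,7,8,16,9,13,15,11]
end: lo=3, hi=3; A = [4,2,5,7,8,16,9,13,15,11]

(3, 3)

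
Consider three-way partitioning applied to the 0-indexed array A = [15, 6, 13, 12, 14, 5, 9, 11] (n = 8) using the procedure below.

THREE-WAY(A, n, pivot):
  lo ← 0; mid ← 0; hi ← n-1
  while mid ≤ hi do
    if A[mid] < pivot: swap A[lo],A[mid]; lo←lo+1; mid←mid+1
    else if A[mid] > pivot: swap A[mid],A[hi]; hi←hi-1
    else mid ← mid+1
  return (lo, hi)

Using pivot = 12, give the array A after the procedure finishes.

lo=0 mid=0 hi=7
15>12: swap(0,7), hi=6 ⇒ [11, 6, 13, 12, 14, 5, 9, 15]
11<12: swap(0,0), lo=1 mid=1 ⇒ [11, 6, 13, 12, 14, 5, 9, 15]
6<12: swap(1,1), lo=2 mid=2 ⇒ [11, 6, 13, 12, 14, 5, 9, 15]
13>12: swap(2,6), hi=5 ⇒ [11, 6, 9, 12, 14, 5, 13, 15]
9<12: swap(2,2), lo=3 mid=3 ⇒ [11, 6, 9, 12, 14, 5, 13, 15]
12=12: mid=4
14>12: swap(4,5), hi=4 ⇒ [11, 6, 9, 12, 5, 14, 13, 15]
5<12: swap(3,4), lo=4 mid=5 ⇒ [11, 6, 9, 5, 12, 14, 13, 15]
done. lo=4 hi=4; A=[11, 6, 9, 5, 12, 14, 13, 15]

[11, 6, 9, 5, 12, 14, 13, 15]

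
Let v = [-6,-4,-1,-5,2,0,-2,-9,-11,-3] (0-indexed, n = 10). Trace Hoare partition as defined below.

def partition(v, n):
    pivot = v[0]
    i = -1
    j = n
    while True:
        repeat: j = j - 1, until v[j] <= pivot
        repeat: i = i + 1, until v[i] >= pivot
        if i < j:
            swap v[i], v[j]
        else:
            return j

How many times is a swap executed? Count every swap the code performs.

2

pivot=-6
j stops at 8 (-11), i stops at 0 (-6); swap ⇒ [-11,-4,-1,-5,2,0,-2,-9,-6,-3]
j stops at 7 (-9), i stops at 1 (-4); swap ⇒ [-11,-9,-1,-5,2,0,-2,-4,-6,-3]
j stops at 1, i stops at 2; i≥j ⇒ return 1. v=[-11,-9,-1,-5,2,0,-2,-4,-6,-3]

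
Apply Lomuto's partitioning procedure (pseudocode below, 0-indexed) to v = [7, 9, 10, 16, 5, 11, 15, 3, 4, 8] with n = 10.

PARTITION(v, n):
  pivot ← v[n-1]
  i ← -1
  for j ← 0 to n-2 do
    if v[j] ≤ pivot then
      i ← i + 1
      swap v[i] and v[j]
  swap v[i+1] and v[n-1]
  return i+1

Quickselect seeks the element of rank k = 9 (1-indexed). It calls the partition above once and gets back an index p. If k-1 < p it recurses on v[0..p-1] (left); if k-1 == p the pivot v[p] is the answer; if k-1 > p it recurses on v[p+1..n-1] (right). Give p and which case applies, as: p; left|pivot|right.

pivot=8, i=-1
j=0: 7≤8, i=0, swap(0,0) ⇒ [7, 9, 10, 16, 5, 11, 15, 3, 4, 8]
j=1: 9>8, skip
j=2: 10>8, skip
j=3: 16>8, skip
j=4: 5≤8, i=1, swap(1,4) ⇒ [7, 5, 10, 16, 9, 11, 15, 3, 4, 8]
j=5: 11>8, skip
j=6: 15>8, skip
j=7: 3≤8, i=2, swap(2,7) ⇒ [7, 5, 3, 16, 9, 11, 15, 10, 4, 8]
j=8: 4≤8, i=3, swap(3,8) ⇒ [7, 5, 3, 4, 9, 11, 15, 10, 16, 8]
swap(4,9) ⇒ [7, 5, 3, 4, 8, 11, 15, 10, 16, 9]; return 4
p = 4; k-1 = 8 > 4 ⇒ right

4; right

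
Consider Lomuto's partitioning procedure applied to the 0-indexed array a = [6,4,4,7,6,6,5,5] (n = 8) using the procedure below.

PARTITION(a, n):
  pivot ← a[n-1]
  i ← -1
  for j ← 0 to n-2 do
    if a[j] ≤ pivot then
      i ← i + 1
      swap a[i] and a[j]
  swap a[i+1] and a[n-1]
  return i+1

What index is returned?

pivot = a[7] = 5; i = -1
j=0: a[0]=6 > 5 → no swap
j=1: a[1]=4 ≤ 5 → i=0, swap a[0],a[1] → [4,6,4,7,6,6,5,5]
j=2: a[2]=4 ≤ 5 → i=1, swap a[1],a[2] → [4,4,6,7,6,6,5,5]
j=3: a[3]=7 > 5 → no swap
j=4: a[4]=6 > 5 → no swap
j=5: a[5]=6 > 5 → no swap
j=6: a[6]=5 ≤ 5 → i=2, swap a[2],a[6] → [4,4,5,7,6,6,6,5]
final swap a[3],a[7] → [4,4,5,5,6,6,6,7]; return 3

3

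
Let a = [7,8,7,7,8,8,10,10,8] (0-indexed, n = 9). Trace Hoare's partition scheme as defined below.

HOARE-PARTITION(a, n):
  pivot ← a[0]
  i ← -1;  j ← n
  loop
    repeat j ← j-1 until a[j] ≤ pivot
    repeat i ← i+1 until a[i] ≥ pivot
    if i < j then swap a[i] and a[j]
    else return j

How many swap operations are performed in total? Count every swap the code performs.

pivot=7
j stops at 3 (7), i stops at 0 (7); swap ⇒ [7,8,7,7,8,8,10,10,8]
j stops at 2 (7), i stops at 1 (8); swap ⇒ [7,7,8,7,8,8,10,10,8]
j stops at 1, i stops at 2; i≥j ⇒ return 1. a=[7,7,8,7,8,8,10,10,8]

2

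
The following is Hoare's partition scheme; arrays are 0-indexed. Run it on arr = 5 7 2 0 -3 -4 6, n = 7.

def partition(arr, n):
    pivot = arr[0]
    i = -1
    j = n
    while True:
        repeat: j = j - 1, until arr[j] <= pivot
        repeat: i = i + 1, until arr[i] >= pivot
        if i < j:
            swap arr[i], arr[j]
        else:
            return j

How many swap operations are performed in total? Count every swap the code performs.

2

pivot=5
j stops at 5 (-4), i stops at 0 (5); swap ⇒ -4 7 2 0 -3 5 6
j stops at 4 (-3), i stops at 1 (7); swap ⇒ -4 -3 2 0 7 5 6
j stops at 3, i stops at 4; i≥j ⇒ return 3. arr=-4 -3 2 0 7 5 6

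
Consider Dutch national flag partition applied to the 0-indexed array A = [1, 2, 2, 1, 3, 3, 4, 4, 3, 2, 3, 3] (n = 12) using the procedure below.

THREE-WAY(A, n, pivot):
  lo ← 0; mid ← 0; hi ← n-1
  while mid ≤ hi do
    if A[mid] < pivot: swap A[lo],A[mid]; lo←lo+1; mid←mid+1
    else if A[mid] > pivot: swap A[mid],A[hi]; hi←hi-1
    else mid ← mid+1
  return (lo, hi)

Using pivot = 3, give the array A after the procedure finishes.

lo=0 mid=0 hi=11
1<3: swap(0,0), lo=1 mid=1 ⇒ [1, 2, 2, 1, 3, 3, 4, 4, 3, 2, 3, 3]
2<3: swap(1,1), lo=2 mid=2 ⇒ [1, 2, 2, 1, 3, 3, 4, 4, 3, 2, 3, 3]
2<3: swap(2,2), lo=3 mid=3 ⇒ [1, 2, 2, 1, 3, 3, 4, 4, 3, 2, 3, 3]
1<3: swap(3,3), lo=4 mid=4 ⇒ [1, 2, 2, 1, 3, 3, 4, 4, 3, 2, 3, 3]
3=3: mid=5
3=3: mid=6
4>3: swap(6,11), hi=10 ⇒ [1, 2, 2, 1, 3, 3, 3, 4, 3, 2, 3, 4]
3=3: mid=7
4>3: swap(7,10), hi=9 ⇒ [1, 2, 2, 1, 3, 3, 3, 3, 3, 2, 4, 4]
3=3: mid=8
3=3: mid=9
2<3: swap(4,9), lo=5 mid=10 ⇒ [1, 2, 2, 1, 2, 3, 3, 3, 3, 3, 4, 4]
done. lo=5 hi=9; A=[1, 2, 2, 1, 2, 3, 3, 3, 3, 3, 4, 4]

[1, 2, 2, 1, 2, 3, 3, 3, 3, 3, 4, 4]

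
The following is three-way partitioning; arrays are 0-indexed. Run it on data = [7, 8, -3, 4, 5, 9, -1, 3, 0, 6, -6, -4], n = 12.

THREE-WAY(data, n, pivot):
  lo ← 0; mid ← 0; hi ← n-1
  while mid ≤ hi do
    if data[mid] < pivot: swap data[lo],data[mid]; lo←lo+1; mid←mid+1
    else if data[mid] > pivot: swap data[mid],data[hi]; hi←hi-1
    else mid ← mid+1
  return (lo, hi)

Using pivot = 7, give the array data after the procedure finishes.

[-4, -3, 4, 5, -6, -1, 3, 0, 6, 7, 9, 8]

lo=0 mid=0 hi=11
7=7: mid=1
8>7: swap(1,11), hi=10 ⇒ [7, -4, -3, 4, 5, 9, -1, 3, 0, 6, -6, 8]
-4<7: swap(0,1), lo=1 mid=2 ⇒ [-4, 7, -3, 4, 5, 9, -1, 3, 0, 6, -6, 8]
-3<7: swap(1,2), lo=2 mid=3 ⇒ [-4, -3, 7, 4, 5, 9, -1, 3, 0, 6, -6, 8]
4<7: swap(2,3), lo=3 mid=4 ⇒ [-4, -3, 4, 7, 5, 9, -1, 3, 0, 6, -6, 8]
5<7: swap(3,4), lo=4 mid=5 ⇒ [-4, -3, 4, 5, 7, 9, -1, 3, 0, 6, -6, 8]
9>7: swap(5,10), hi=9 ⇒ [-4, -3, 4, 5, 7, -6, -1, 3, 0, 6, 9, 8]
-6<7: swap(4,5), lo=5 mid=6 ⇒ [-4, -3, 4, 5, -6, 7, -1, 3, 0, 6, 9, 8]
-1<7: swap(5,6), lo=6 mid=7 ⇒ [-4, -3, 4, 5, -6, -1, 7, 3, 0, 6, 9, 8]
3<7: swap(6,7), lo=7 mid=8 ⇒ [-4, -3, 4, 5, -6, -1, 3, 7, 0, 6, 9, 8]
0<7: swap(7,8), lo=8 mid=9 ⇒ [-4, -3, 4, 5, -6, -1, 3, 0, 7, 6, 9, 8]
6<7: swap(8,9), lo=9 mid=10 ⇒ [-4, -3, 4, 5, -6, -1, 3, 0, 6, 7, 9, 8]
done. lo=9 hi=9; data=[-4, -3, 4, 5, -6, -1, 3, 0, 6, 7, 9, 8]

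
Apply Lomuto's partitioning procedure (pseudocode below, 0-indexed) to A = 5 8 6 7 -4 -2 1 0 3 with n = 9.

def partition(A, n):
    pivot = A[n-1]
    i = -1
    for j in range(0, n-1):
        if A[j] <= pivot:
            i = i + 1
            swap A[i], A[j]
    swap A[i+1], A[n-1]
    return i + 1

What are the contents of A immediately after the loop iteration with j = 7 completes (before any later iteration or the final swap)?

-4 -2 1 0 5 8 6 7 3

pivot=3, i=-1
j=0: 5>3, skip
j=1: 8>3, skip
j=2: 6>3, skip
j=3: 7>3, skip
j=4: -4≤3, i=0, swap(0,4) ⇒ -4 8 6 7 5 -2 1 0 3
j=5: -2≤3, i=1, swap(1,5) ⇒ -4 -2 6 7 5 8 1 0 3
j=6: 1≤3, i=2, swap(2,6) ⇒ -4 -2 1 7 5 8 6 0 3
j=7: 0≤3, i=3, swap(3,7) ⇒ -4 -2 1 0 5 8 6 7 3
(after j=7) A = -4 -2 1 0 5 8 6 7 3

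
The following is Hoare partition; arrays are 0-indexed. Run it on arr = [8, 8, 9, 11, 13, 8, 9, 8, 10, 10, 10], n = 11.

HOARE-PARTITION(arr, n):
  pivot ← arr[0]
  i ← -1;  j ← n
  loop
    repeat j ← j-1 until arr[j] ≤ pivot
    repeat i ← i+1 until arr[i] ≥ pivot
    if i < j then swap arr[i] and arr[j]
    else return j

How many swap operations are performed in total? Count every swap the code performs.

pivot = arr[0] = 8; i = -1, j = 11
j→7 (arr[7]=8≤8), i→0 (arr[0]=8≥8); i<j, swap → [8, 8, 9, 11, 13, 8, 9, 8, 10, 10, 10]
j→5 (arr[5]=8≤8), i→1 (arr[1]=8≥8); i<j, swap → [8, 8, 9, 11, 13, 8, 9, 8, 10, 10, 10]
j→1, i→2; i≥j, return j=1. arr = [8, 8, 9, 11, 13, 8, 9, 8, 10, 10, 10]

2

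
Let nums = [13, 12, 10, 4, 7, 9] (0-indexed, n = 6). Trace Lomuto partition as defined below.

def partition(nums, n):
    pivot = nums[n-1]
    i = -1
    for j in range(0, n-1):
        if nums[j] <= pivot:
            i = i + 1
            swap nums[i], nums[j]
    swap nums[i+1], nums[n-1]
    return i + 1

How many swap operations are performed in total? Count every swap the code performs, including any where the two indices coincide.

pivot = nums[5] = 9; i = -1
j=0: nums[0]=13 > 9 → no swap
j=1: nums[1]=12 > 9 → no swap
j=2: nums[2]=10 > 9 → no swap
j=3: nums[3]=4 ≤ 9 → i=0, swap nums[0],nums[3] → [4, 12, 10, 13, 7, 9]
j=4: nums[4]=7 ≤ 9 → i=1, swap nums[1],nums[4] → [4, 7, 10, 13, 12, 9]
final swap nums[2],nums[5] → [4, 7, 9, 13, 12, 10]; return 2

3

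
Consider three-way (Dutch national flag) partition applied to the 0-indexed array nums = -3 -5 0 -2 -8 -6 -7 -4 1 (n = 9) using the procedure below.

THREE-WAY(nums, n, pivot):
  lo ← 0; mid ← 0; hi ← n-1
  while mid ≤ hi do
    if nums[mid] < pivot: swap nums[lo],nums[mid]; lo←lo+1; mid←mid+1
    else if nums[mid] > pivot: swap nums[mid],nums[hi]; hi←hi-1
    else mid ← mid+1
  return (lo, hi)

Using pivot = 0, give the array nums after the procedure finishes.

pivot = 0; lo=0, mid=0, hi=8
nums[mid]=-3<0: swap nums[0],nums[0]; lo=1,mid=1 → -3 -5 0 -2 -8 -6 -7 -4 1
nums[mid]=-5<0: swap nums[1],nums[1]; lo=2,mid=2 → -3 -5 0 -2 -8 -6 -7 -4 1
nums[mid]=0=0: mid=3
nums[mid]=-2<0: swap nums[2],nums[3]; lo=3,mid=4 → -3 -5 -2 0 -8 -6 -7 -4 1
nums[mid]=-8<0: swap nums[3],nums[4]; lo=4,mid=5 → -3 -5 -2 -8 0 -6 -7 -4 1
nums[mid]=-6<0: swap nums[4],nums[5]; lo=5,mid=6 → -3 -5 -2 -8 -6 0 -7 -4 1
nums[mid]=-7<0: swap nums[5],nums[6]; lo=6,mid=7 → -3 -5 -2 -8 -6 -7 0 -4 1
nums[mid]=-4<0: swap nums[6],nums[7]; lo=7,mid=8 → -3 -5 -2 -8 -6 -7 -4 0 1
nums[mid]=1>0: swap nums[8],nums[8]; hi=7 → -3 -5 -2 -8 -6 -7 -4 0 1
end: lo=7, hi=7; nums = -3 -5 -2 -8 -6 -7 -4 0 1

-3 -5 -2 -8 -6 -7 -4 0 1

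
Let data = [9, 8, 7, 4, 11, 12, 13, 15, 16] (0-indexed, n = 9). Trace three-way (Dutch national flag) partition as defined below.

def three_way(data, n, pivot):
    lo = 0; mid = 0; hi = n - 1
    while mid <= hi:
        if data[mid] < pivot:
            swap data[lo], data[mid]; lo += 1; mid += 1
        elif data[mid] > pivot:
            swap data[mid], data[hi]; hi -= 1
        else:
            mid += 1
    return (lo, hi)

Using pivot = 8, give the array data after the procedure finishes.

pivot = 8; lo=0, mid=0, hi=8
data[mid]=9>8: swap data[0],data[8]; hi=7 → [16, 8, 7, 4, 11, 12, 13, 15, 9]
data[mid]=16>8: swap data[0],data[7]; hi=6 → [15, 8, 7, 4, 11, 12, 13, 16, 9]
data[mid]=15>8: swap data[0],data[6]; hi=5 → [13, 8, 7, 4, 11, 12, 15, 16, 9]
data[mid]=13>8: swap data[0],data[5]; hi=4 → [12, 8, 7, 4, 11, 13, 15, 16, 9]
data[mid]=12>8: swap data[0],data[4]; hi=3 → [11, 8, 7, 4, 12, 13, 15, 16, 9]
data[mid]=11>8: swap data[0],data[3]; hi=2 → [4, 8, 7, 11, 12, 13, 15, 16, 9]
data[mid]=4<8: swap data[0],data[0]; lo=1,mid=1 → [4, 8, 7, 11, 12, 13, 15, 16, 9]
data[mid]=8=8: mid=2
data[mid]=7<8: swap data[1],data[2]; lo=2,mid=3 → [4, 7, 8, 11, 12, 13, 15, 16, 9]
end: lo=2, hi=2; data = [4, 7, 8, 11, 12, 13, 15, 16, 9]

[4, 7, 8, 11, 12, 13, 15, 16, 9]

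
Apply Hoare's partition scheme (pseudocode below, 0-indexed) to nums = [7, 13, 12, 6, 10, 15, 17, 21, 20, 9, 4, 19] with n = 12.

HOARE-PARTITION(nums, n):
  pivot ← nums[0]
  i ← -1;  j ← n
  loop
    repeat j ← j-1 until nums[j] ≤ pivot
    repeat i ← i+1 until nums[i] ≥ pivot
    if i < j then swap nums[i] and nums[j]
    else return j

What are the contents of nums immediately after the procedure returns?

pivot = nums[0] = 7; i = -1, j = 12
j→10 (nums[10]=4≤7), i→0 (nums[0]=7≥7); i<j, swap → [4, 13, 12, 6, 10, 15, 17, 21, 20, 9, 7, 19]
j→3 (nums[3]=6≤7), i→1 (nums[1]=13≥7); i<j, swap → [4, 6, 12, 13, 10, 15, 17, 21, 20, 9, 7, 19]
j→1, i→2; i≥j, return j=1. nums = [4, 6, 12, 13, 10, 15, 17, 21, 20, 9, 7, 19]

[4, 6, 12, 13, 10, 15, 17, 21, 20, 9, 7, 19]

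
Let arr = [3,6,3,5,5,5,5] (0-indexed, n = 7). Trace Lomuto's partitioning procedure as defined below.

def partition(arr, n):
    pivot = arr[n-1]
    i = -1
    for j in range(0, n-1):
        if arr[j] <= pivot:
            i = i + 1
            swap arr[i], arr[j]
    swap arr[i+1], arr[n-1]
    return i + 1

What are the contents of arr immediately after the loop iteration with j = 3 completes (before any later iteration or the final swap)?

pivot = arr[6] = 5; i = -1
j=0: arr[0]=3 ≤ 5 → i=0, swap arr[0],arr[0] (no change) → [3,6,3,5,5,5,5]
j=1: arr[1]=6 > 5 → no swap
j=2: arr[2]=3 ≤ 5 → i=1, swap arr[1],arr[2] → [3,3,6,5,5,5,5]
j=3: arr[3]=5 ≤ 5 → i=2, swap arr[2],arr[3] → [3,3,5,6,5,5,5]
(after j=3) arr = [3,3,5,6,5,5,5]

[3,3,5,6,5,5,5]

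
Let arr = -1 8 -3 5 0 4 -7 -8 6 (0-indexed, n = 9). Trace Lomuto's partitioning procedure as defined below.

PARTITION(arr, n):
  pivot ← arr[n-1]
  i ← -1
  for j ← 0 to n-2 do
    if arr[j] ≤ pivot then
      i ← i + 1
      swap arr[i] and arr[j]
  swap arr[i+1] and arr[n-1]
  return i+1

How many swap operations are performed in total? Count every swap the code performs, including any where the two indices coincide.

8

pivot = arr[8] = 6; i = -1
j=0: arr[0]=-1 ≤ 6 → i=0, swap arr[0],arr[0] (no change) → -1 8 -3 5 0 4 -7 -8 6
j=1: arr[1]=8 > 6 → no swap
j=2: arr[2]=-3 ≤ 6 → i=1, swap arr[1],arr[2] → -1 -3 8 5 0 4 -7 -8 6
j=3: arr[3]=5 ≤ 6 → i=2, swap arr[2],arr[3] → -1 -3 5 8 0 4 -7 -8 6
j=4: arr[4]=0 ≤ 6 → i=3, swap arr[3],arr[4] → -1 -3 5 0 8 4 -7 -8 6
j=5: arr[5]=4 ≤ 6 → i=4, swap arr[4],arr[5] → -1 -3 5 0 4 8 -7 -8 6
j=6: arr[6]=-7 ≤ 6 → i=5, swap arr[5],arr[6] → -1 -3 5 0 4 -7 8 -8 6
j=7: arr[7]=-8 ≤ 6 → i=6, swap arr[6],arr[7] → -1 -3 5 0 4 -7 -8 8 6
final swap arr[7],arr[8] → -1 -3 5 0 4 -7 -8 6 8; return 7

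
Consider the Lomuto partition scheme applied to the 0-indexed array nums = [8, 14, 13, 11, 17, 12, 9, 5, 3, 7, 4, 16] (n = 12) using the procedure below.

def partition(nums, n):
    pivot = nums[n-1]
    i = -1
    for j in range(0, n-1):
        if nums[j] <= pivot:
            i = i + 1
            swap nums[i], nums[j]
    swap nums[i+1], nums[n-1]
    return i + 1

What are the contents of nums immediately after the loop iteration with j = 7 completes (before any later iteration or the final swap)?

[8, 14, 13, 11, 12, 9, 5, 17, 3, 7, 4, 16]

pivot=16, i=-1
j=0: 8≤16, i=0, swap(0,0) ⇒ [8, 14, 13, 11, 17, 12, 9, 5, 3, 7, 4, 16]
j=1: 14≤16, i=1, swap(1,1) ⇒ [8, 14, 13, 11, 17, 12, 9, 5, 3, 7, 4, 16]
j=2: 13≤16, i=2, swap(2,2) ⇒ [8, 14, 13, 11, 17, 12, 9, 5, 3, 7, 4, 16]
j=3: 11≤16, i=3, swap(3,3) ⇒ [8, 14, 13, 11, 17, 12, 9, 5, 3, 7, 4, 16]
j=4: 17>16, skip
j=5: 12≤16, i=4, swap(4,5) ⇒ [8, 14, 13, 11, 12, 17, 9, 5, 3, 7, 4, 16]
j=6: 9≤16, i=5, swap(5,6) ⇒ [8, 14, 13, 11, 12, 9, 17, 5, 3, 7, 4, 16]
j=7: 5≤16, i=6, swap(6,7) ⇒ [8, 14, 13, 11, 12, 9, 5, 17, 3, 7, 4, 16]
(after j=7) nums = [8, 14, 13, 11, 12, 9, 5, 17, 3, 7, 4, 16]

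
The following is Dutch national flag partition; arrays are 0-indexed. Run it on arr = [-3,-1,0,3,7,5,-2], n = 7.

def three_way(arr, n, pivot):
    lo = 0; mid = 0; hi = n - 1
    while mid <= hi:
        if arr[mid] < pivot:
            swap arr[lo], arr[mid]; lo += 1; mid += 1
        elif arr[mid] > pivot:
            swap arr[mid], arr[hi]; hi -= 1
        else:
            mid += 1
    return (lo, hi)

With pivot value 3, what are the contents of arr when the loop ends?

lo=0 mid=0 hi=6
-3<3: swap(0,0), lo=1 mid=1 ⇒ [-3,-1,0,3,7,5,-2]
-1<3: swap(1,1), lo=2 mid=2 ⇒ [-3,-1,0,3,7,5,-2]
0<3: swap(2,2), lo=3 mid=3 ⇒ [-3,-1,0,3,7,5,-2]
3=3: mid=4
7>3: swap(4,6), hi=5 ⇒ [-3,-1,0,3,-2,5,7]
-2<3: swap(3,4), lo=4 mid=5 ⇒ [-3,-1,0,-2,3,5,7]
5>3: swap(5,5), hi=4 ⇒ [-3,-1,0,-2,3,5,7]
done. lo=4 hi=4; arr=[-3,-1,0,-2,3,5,7]

[-3,-1,0,-2,3,5,7]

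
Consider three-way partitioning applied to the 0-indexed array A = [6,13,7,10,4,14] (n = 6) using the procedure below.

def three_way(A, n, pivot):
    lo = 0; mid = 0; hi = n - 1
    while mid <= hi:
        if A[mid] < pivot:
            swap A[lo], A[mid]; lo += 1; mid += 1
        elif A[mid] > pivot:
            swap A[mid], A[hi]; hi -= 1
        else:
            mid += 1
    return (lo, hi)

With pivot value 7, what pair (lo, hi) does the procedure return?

(2, 2)

lo=0 mid=0 hi=5
6<7: swap(0,0), lo=1 mid=1 ⇒ [6,13,7,10,4,14]
13>7: swap(1,5), hi=4 ⇒ [6,14,7,10,4,13]
14>7: swap(1,4), hi=3 ⇒ [6,4,7,10,14,13]
4<7: swap(1,1), lo=2 mid=2 ⇒ [6,4,7,10,14,13]
7=7: mid=3
10>7: swap(3,3), hi=2 ⇒ [6,4,7,10,14,13]
done. lo=2 hi=2; A=[6,4,7,10,14,13]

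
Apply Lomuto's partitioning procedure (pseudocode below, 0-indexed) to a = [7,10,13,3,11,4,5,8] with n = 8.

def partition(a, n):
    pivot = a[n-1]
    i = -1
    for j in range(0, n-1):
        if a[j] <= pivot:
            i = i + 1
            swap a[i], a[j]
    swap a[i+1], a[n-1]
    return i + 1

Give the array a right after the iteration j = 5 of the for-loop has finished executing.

pivot=8, i=-1
j=0: 7≤8, i=0, swap(0,0) ⇒ [7,10,13,3,11,4,5,8]
j=1: 10>8, skip
j=2: 13>8, skip
j=3: 3≤8, i=1, swap(1,3) ⇒ [7,3,13,10,11,4,5,8]
j=4: 11>8, skip
j=5: 4≤8, i=2, swap(2,5) ⇒ [7,3,4,10,11,13,5,8]
(after j=5) a = [7,3,4,10,11,13,5,8]

[7,3,4,10,11,13,5,8]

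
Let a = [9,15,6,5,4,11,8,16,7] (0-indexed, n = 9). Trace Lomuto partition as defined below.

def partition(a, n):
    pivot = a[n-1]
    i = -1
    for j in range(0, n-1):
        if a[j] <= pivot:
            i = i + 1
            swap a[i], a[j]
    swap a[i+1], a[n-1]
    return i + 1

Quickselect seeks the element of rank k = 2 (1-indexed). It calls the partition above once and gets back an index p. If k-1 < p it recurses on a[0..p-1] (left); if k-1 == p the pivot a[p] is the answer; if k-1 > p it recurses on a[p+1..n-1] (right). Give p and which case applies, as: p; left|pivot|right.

3; left

pivot=7, i=-1
j=0: 9>7, skip
j=1: 15>7, skip
j=2: 6≤7, i=0, swap(0,2) ⇒ [6,15,9,5,4,11,8,16,7]
j=3: 5≤7, i=1, swap(1,3) ⇒ [6,5,9,15,4,11,8,16,7]
j=4: 4≤7, i=2, swap(2,4) ⇒ [6,5,4,15,9,11,8,16,7]
j=5: 11>7, skip
j=6: 8>7, skip
j=7: 16>7, skip
swap(3,8) ⇒ [6,5,4,7,9,11,8,16,15]; return 3
p = 3; k-1 = 1 < 3 ⇒ left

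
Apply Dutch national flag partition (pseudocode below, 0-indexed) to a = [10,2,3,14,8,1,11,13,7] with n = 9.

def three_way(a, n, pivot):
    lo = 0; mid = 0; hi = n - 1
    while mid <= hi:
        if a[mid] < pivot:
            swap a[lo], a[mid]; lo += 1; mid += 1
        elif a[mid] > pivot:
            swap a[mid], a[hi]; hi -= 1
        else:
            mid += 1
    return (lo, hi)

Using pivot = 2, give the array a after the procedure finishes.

[1,2,14,8,3,11,13,7,10]

pivot = 2; lo=0, mid=0, hi=8
a[mid]=10>2: swap a[0],a[8]; hi=7 → [7,2,3,14,8,1,11,13,10]
a[mid]=7>2: swap a[0],a[7]; hi=6 → [13,2,3,14,8,1,11,7,10]
a[mid]=13>2: swap a[0],a[6]; hi=5 → [11,2,3,14,8,1,13,7,10]
a[mid]=11>2: swap a[0],a[5]; hi=4 → [1,2,3,14,8,11,13,7,10]
a[mid]=1<2: swap a[0],a[0]; lo=1,mid=1 → [1,2,3,14,8,11,13,7,10]
a[mid]=2=2: mid=2
a[mid]=3>2: swap a[2],a[4]; hi=3 → [1,2,8,14,3,11,13,7,10]
a[mid]=8>2: swap a[2],a[3]; hi=2 → [1,2,14,8,3,11,13,7,10]
a[mid]=14>2: swap a[2],a[2]; hi=1 → [1,2,14,8,3,11,13,7,10]
end: lo=1, hi=1; a = [1,2,14,8,3,11,13,7,10]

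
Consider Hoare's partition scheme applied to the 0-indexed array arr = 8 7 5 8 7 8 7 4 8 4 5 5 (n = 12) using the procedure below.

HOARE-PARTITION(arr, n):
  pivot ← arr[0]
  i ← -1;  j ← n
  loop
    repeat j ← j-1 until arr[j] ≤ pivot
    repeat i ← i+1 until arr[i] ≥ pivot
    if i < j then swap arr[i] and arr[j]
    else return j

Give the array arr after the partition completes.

5 7 5 5 7 4 7 4 8 8 8 8

pivot = arr[0] = 8; i = -1, j = 12
j→11 (arr[11]=5≤8), i→0 (arr[0]=8≥8); i<j, swap → 5 7 5 8 7 8 7 4 8 4 5 8
j→10 (arr[10]=5≤8), i→3 (arr[3]=8≥8); i<j, swap → 5 7 5 5 7 8 7 4 8 4 8 8
j→9 (arr[9]=4≤8), i→5 (arr[5]=8≥8); i<j, swap → 5 7 5 5 7 4 7 4 8 8 8 8
j→8, i→8; i≥j, return j=8. arr = 5 7 5 5 7 4 7 4 8 8 8 8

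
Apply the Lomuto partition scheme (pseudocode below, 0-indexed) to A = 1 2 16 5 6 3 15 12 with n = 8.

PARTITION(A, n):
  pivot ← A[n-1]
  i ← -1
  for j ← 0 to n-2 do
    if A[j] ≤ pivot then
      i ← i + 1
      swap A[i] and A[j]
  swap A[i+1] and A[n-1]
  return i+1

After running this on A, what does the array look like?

pivot=12, i=-1
j=0: 1≤12, i=0, swap(0,0) ⇒ 1 2 16 5 6 3 15 12
j=1: 2≤12, i=1, swap(1,1) ⇒ 1 2 16 5 6 3 15 12
j=2: 16>12, skip
j=3: 5≤12, i=2, swap(2,3) ⇒ 1 2 5 16 6 3 15 12
j=4: 6≤12, i=3, swap(3,4) ⇒ 1 2 5 6 16 3 15 12
j=5: 3≤12, i=4, swap(4,5) ⇒ 1 2 5 6 3 16 15 12
j=6: 15>12, skip
swap(5,7) ⇒ 1 2 5 6 3 12 15 16; return 5

1 2 5 6 3 12 15 16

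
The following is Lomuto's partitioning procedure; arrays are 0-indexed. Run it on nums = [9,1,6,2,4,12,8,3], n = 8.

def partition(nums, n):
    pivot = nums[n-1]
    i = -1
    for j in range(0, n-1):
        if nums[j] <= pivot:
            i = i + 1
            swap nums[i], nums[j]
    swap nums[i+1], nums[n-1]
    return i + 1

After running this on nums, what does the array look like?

[1,2,3,9,4,12,8,6]

pivot=3, i=-1
j=0: 9>3, skip
j=1: 1≤3, i=0, swap(0,1) ⇒ [1,9,6,2,4,12,8,3]
j=2: 6>3, skip
j=3: 2≤3, i=1, swap(1,3) ⇒ [1,2,6,9,4,12,8,3]
j=4: 4>3, skip
j=5: 12>3, skip
j=6: 8>3, skip
swap(2,7) ⇒ [1,2,3,9,4,12,8,6]; return 2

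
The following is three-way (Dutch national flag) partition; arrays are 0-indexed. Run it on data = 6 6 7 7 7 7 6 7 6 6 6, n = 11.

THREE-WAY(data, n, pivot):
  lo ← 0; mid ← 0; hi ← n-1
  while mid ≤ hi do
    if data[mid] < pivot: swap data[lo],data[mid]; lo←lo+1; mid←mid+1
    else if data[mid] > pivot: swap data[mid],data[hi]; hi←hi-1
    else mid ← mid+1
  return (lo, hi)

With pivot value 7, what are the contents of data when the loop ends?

6 6 6 6 6 6 7 7 7 7 7

pivot = 7; lo=0, mid=0, hi=10
data[mid]=6<7: swap data[0],data[0]; lo=1,mid=1 → 6 6 7 7 7 7 6 7 6 6 6
data[mid]=6<7: swap data[1],data[1]; lo=2,mid=2 → 6 6 7 7 7 7 6 7 6 6 6
data[mid]=7=7: mid=3
data[mid]=7=7: mid=4
data[mid]=7=7: mid=5
data[mid]=7=7: mid=6
data[mid]=6<7: swap data[2],data[6]; lo=3,mid=7 → 6 6 6 7 7 7 7 7 6 6 6
data[mid]=7=7: mid=8
data[mid]=6<7: swap data[3],data[8]; lo=4,mid=9 → 6 6 6 6 7 7 7 7 7 6 6
data[mid]=6<7: swap data[4],data[9]; lo=5,mid=10 → 6 6 6 6 6 7 7 7 7 7 6
data[mid]=6<7: swap data[5],data[10]; lo=6,mid=11 → 6 6 6 6 6 6 7 7 7 7 7
end: lo=6, hi=10; data = 6 6 6 6 6 6 7 7 7 7 7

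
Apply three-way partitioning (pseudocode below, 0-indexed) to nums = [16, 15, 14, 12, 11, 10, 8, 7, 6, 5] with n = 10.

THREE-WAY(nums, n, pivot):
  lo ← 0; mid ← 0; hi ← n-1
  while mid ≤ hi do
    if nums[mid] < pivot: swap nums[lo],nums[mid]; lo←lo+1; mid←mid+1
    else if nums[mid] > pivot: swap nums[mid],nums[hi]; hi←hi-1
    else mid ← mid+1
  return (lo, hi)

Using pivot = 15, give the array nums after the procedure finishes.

pivot = 15; lo=0, mid=0, hi=9
nums[mid]=16>15: swap nums[0],nums[9]; hi=8 → [5, 15, 14, 12, 11, 10, 8, 7, 6, 16]
nums[mid]=5<15: swap nums[0],nums[0]; lo=1,mid=1 → [5, 15, 14, 12, 11, 10, 8, 7, 6, 16]
nums[mid]=15=15: mid=2
nums[mid]=14<15: swap nums[1],nums[2]; lo=2,mid=3 → [5, 14, 15, 12, 11, 10, 8, 7, 6, 16]
nums[mid]=12<15: swap nums[2],nums[3]; lo=3,mid=4 → [5, 14, 12, 15, 11, 10, 8, 7, 6, 16]
nums[mid]=11<15: swap nums[3],nums[4]; lo=4,mid=5 → [5, 14, 12, 11, 15, 10, 8, 7, 6, 16]
nums[mid]=10<15: swap nums[4],nums[5]; lo=5,mid=6 → [5, 14, 12, 11, 10, 15, 8, 7, 6, 16]
nums[mid]=8<15: swap nums[5],nums[6]; lo=6,mid=7 → [5, 14, 12, 11, 10, 8, 15, 7, 6, 16]
nums[mid]=7<15: swap nums[6],nums[7]; lo=7,mid=8 → [5, 14, 12, 11, 10, 8, 7, 15, 6, 16]
nums[mid]=6<15: swap nums[7],nums[8]; lo=8,mid=9 → [5, 14, 12, 11, 10, 8, 7, 6, 15, 16]
end: lo=8, hi=8; nums = [5, 14, 12, 11, 10, 8, 7, 6, 15, 16]

[5, 14, 12, 11, 10, 8, 7, 6, 15, 16]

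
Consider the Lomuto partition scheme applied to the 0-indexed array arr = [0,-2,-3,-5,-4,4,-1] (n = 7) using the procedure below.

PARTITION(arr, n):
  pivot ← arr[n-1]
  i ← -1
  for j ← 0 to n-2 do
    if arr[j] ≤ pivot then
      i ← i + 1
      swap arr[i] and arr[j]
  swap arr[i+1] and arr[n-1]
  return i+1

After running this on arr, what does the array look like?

[-2,-3,-5,-4,-1,4,0]

pivot=-1, i=-1
j=0: 0>-1, skip
j=1: -2≤-1, i=0, swap(0,1) ⇒ [-2,0,-3,-5,-4,4,-1]
j=2: -3≤-1, i=1, swap(1,2) ⇒ [-2,-3,0,-5,-4,4,-1]
j=3: -5≤-1, i=2, swap(2,3) ⇒ [-2,-3,-5,0,-4,4,-1]
j=4: -4≤-1, i=3, swap(3,4) ⇒ [-2,-3,-5,-4,0,4,-1]
j=5: 4>-1, skip
swap(4,6) ⇒ [-2,-3,-5,-4,-1,4,0]; return 4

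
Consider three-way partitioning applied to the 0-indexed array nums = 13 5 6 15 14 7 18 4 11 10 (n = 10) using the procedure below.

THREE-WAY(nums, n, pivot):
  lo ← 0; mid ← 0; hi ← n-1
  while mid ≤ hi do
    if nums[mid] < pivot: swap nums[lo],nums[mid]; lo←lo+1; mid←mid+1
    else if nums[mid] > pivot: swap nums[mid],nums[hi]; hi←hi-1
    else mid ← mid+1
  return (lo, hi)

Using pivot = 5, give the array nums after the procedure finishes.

4 5 15 14 7 18 6 11 10 13

pivot = 5; lo=0, mid=0, hi=9
nums[mid]=13>5: swap nums[0],nums[9]; hi=8 → 10 5 6 15 14 7 18 4 11 13
nums[mid]=10>5: swap nums[0],nums[8]; hi=7 → 11 5 6 15 14 7 18 4 10 13
nums[mid]=11>5: swap nums[0],nums[7]; hi=6 → 4 5 6 15 14 7 18 11 10 13
nums[mid]=4<5: swap nums[0],nums[0]; lo=1,mid=1 → 4 5 6 15 14 7 18 11 10 13
nums[mid]=5=5: mid=2
nums[mid]=6>5: swap nums[2],nums[6]; hi=5 → 4 5 18 15 14 7 6 11 10 13
nums[mid]=18>5: swap nums[2],nums[5]; hi=4 → 4 5 7 15 14 18 6 11 10 13
nums[mid]=7>5: swap nums[2],nums[4]; hi=3 → 4 5 14 15 7 18 6 11 10 13
nums[mid]=14>5: swap nums[2],nums[3]; hi=2 → 4 5 15 14 7 18 6 11 10 13
nums[mid]=15>5: swap nums[2],nums[2]; hi=1 → 4 5 15 14 7 18 6 11 10 13
end: lo=1, hi=1; nums = 4 5 15 14 7 18 6 11 10 13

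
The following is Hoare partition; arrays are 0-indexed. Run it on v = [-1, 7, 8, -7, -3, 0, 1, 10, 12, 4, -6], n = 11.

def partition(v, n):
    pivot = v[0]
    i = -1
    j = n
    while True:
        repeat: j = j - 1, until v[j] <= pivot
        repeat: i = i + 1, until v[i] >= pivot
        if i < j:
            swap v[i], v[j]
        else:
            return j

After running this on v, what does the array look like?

pivot=-1
j stops at 10 (-6), i stops at 0 (-1); swap ⇒ [-6, 7, 8, -7, -3, 0, 1, 10, 12, 4, -1]
j stops at 4 (-3), i stops at 1 (7); swap ⇒ [-6, -3, 8, -7, 7, 0, 1, 10, 12, 4, -1]
j stops at 3 (-7), i stops at 2 (8); swap ⇒ [-6, -3, -7, 8, 7, 0, 1, 10, 12, 4, -1]
j stops at 2, i stops at 3; i≥j ⇒ return 2. v=[-6, -3, -7, 8, 7, 0, 1, 10, 12, 4, -1]

[-6, -3, -7, 8, 7, 0, 1, 10, 12, 4, -1]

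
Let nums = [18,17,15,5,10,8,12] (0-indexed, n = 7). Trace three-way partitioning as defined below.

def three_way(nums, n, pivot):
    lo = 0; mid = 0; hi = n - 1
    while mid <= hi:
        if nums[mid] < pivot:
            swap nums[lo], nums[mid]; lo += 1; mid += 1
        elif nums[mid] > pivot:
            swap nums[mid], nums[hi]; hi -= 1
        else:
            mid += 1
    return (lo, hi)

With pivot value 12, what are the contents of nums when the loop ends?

pivot = 12; lo=0, mid=0, hi=6
nums[mid]=18>12: swap nums[0],nums[6]; hi=5 → [12,17,15,5,10,8,18]
nums[mid]=12=12: mid=1
nums[mid]=17>12: swap nums[1],nums[5]; hi=4 → [12,8,15,5,10,17,18]
nums[mid]=8<12: swap nums[0],nums[1]; lo=1,mid=2 → [8,12,15,5,10,17,18]
nums[mid]=15>12: swap nums[2],nums[4]; hi=3 → [8,12,10,5,15,17,18]
nums[mid]=10<12: swap nums[1],nums[2]; lo=2,mid=3 → [8,10,12,5,15,17,18]
nums[mid]=5<12: swap nums[2],nums[3]; lo=3,mid=4 → [8,10,5,12,15,17,18]
end: lo=3, hi=3; nums = [8,10,5,12,15,17,18]

[8,10,5,12,15,17,18]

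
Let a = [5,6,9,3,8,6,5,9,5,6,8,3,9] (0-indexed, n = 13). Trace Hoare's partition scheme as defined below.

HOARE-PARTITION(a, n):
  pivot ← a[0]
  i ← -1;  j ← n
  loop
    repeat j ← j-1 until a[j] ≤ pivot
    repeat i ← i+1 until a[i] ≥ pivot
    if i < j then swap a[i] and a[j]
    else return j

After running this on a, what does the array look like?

pivot=5
j stops at 11 (3), i stops at 0 (5); swap ⇒ [3,6,9,3,8,6,5,9,5,6,8,5,9]
j stops at 8 (5), i stops at 1 (6); swap ⇒ [3,5,9,3,8,6,5,9,6,6,8,5,9]
j stops at 6 (5), i stops at 2 (9); swap ⇒ [3,5,5,3,8,6,9,9,6,6,8,5,9]
j stops at 3, i stops at 4; i≥j ⇒ return 3. a=[3,5,5,3,8,6,9,9,6,6,8,5,9]

[3,5,5,3,8,6,9,9,6,6,8,5,9]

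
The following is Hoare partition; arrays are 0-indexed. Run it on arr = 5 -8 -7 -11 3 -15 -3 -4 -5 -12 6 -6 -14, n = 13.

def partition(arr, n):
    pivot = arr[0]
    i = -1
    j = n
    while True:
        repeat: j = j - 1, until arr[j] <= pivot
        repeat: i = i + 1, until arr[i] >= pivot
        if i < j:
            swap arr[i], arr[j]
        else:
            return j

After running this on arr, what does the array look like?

-14 -8 -7 -11 3 -15 -3 -4 -5 -12 -6 6 5

pivot = arr[0] = 5; i = -1, j = 13
j→12 (arr[12]=-14≤5), i→0 (arr[0]=5≥5); i<j, swap → -14 -8 -7 -11 3 -15 -3 -4 -5 -12 6 -6 5
j→11 (arr[11]=-6≤5), i→10 (arr[10]=6≥5); i<j, swap → -14 -8 -7 -11 3 -15 -3 -4 -5 -12 -6 6 5
j→10, i→11; i≥j, return j=10. arr = -14 -8 -7 -11 3 -15 -3 -4 -5 -12 -6 6 5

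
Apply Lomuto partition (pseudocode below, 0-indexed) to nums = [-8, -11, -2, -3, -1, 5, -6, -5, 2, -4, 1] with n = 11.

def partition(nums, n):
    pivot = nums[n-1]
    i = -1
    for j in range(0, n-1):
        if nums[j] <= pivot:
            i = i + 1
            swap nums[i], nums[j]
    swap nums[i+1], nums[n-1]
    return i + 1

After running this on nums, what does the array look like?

pivot = nums[10] = 1; i = -1
j=0: nums[0]=-8 ≤ 1 → i=0, swap nums[0],nums[0] (no change) → [-8, -11, -2, -3, -1, 5, -6, -5, 2, -4, 1]
j=1: nums[1]=-11 ≤ 1 → i=1, swap nums[1],nums[1] (no change) → [-8, -11, -2, -3, -1, 5, -6, -5, 2, -4, 1]
j=2: nums[2]=-2 ≤ 1 → i=2, swap nums[2],nums[2] (no change) → [-8, -11, -2, -3, -1, 5, -6, -5, 2, -4, 1]
j=3: nums[3]=-3 ≤ 1 → i=3, swap nums[3],nums[3] (no change) → [-8, -11, -2, -3, -1, 5, -6, -5, 2, -4, 1]
j=4: nums[4]=-1 ≤ 1 → i=4, swap nums[4],nums[4] (no change) → [-8, -11, -2, -3, -1, 5, -6, -5, 2, -4, 1]
j=5: nums[5]=5 > 1 → no swap
j=6: nums[6]=-6 ≤ 1 → i=5, swap nums[5],nums[6] → [-8, -11, -2, -3, -1, -6, 5, -5, 2, -4, 1]
j=7: nums[7]=-5 ≤ 1 → i=6, swap nums[6],nums[7] → [-8, -11, -2, -3, -1, -6, -5, 5, 2, -4, 1]
j=8: nums[8]=2 > 1 → no swap
j=9: nums[9]=-4 ≤ 1 → i=7, swap nums[7],nums[9] → [-8, -11, -2, -3, -1, -6, -5, -4, 2, 5, 1]
final swap nums[8],nums[10] → [-8, -11, -2, -3, -1, -6, -5, -4, 1, 5, 2]; return 8

[-8, -11, -2, -3, -1, -6, -5, -4, 1, 5, 2]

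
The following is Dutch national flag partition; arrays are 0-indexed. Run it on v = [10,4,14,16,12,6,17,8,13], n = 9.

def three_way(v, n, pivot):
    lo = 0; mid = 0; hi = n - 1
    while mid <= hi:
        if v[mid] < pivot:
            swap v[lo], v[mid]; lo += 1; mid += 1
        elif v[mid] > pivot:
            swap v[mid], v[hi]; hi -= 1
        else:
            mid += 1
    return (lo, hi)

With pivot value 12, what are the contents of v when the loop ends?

pivot = 12; lo=0, mid=0, hi=8
v[mid]=10<12: swap v[0],v[0]; lo=1,mid=1 → [10,4,14,16,12,6,17,8,13]
v[mid]=4<12: swap v[1],v[1]; lo=2,mid=2 → [10,4,14,16,12,6,17,8,13]
v[mid]=14>12: swap v[2],v[8]; hi=7 → [10,4,13,16,12,6,17,8,14]
v[mid]=13>12: swap v[2],v[7]; hi=6 → [10,4,8,16,12,6,17,13,14]
v[mid]=8<12: swap v[2],v[2]; lo=3,mid=3 → [10,4,8,16,12,6,17,13,14]
v[mid]=16>12: swap v[3],v[6]; hi=5 → [10,4,8,17,12,6,16,13,14]
v[mid]=17>12: swap v[3],v[5]; hi=4 → [10,4,8,6,12,17,16,13,14]
v[mid]=6<12: swap v[3],v[3]; lo=4,mid=4 → [10,4,8,6,12,17,16,13,14]
v[mid]=12=12: mid=5
end: lo=4, hi=4; v = [10,4,8,6,12,17,16,13,14]

[10,4,8,6,12,17,16,13,14]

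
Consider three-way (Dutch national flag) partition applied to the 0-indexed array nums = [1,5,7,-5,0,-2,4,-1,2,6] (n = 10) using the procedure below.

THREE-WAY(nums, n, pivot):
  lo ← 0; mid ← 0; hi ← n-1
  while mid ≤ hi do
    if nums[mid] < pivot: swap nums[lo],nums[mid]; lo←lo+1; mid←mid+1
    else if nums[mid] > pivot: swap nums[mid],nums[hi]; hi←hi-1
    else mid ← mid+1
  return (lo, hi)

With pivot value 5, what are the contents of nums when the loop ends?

lo=0 mid=0 hi=9
1<5: swap(0,0), lo=1 mid=1 ⇒ [1,5,7,-5,0,-2,4,-1,2,6]
5=5: mid=2
7>5: swap(2,9), hi=8 ⇒ [1,5,6,-5,0,-2,4,-1,2,7]
6>5: swap(2,8), hi=7 ⇒ [1,5,2,-5,0,-2,4,-1,6,7]
2<5: swap(1,2), lo=2 mid=3 ⇒ [1,2,5,-5,0,-2,4,-1,6,7]
-5<5: swap(2,3), lo=3 mid=4 ⇒ [1,2,-5,5,0,-2,4,-1,6,7]
0<5: swap(3,4), lo=4 mid=5 ⇒ [1,2,-5,0,5,-2,4,-1,6,7]
-2<5: swap(4,5), lo=5 mid=6 ⇒ [1,2,-5,0,-2,5,4,-1,6,7]
4<5: swap(5,6), lo=6 mid=7 ⇒ [1,2,-5,0,-2,4,5,-1,6,7]
-1<5: swap(6,7), lo=7 mid=8 ⇒ [1,2,-5,0,-2,4,-1,5,6,7]
done. lo=7 hi=7; nums=[1,2,-5,0,-2,4,-1,5,6,7]

[1,2,-5,0,-2,4,-1,5,6,7]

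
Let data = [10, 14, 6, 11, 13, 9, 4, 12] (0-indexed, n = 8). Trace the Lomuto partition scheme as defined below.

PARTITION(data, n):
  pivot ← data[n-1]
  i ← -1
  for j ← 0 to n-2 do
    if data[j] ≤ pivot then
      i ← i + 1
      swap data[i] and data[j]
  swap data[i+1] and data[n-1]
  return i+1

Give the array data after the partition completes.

pivot = data[7] = 12; i = -1
j=0: data[0]=10 ≤ 12 → i=0, swap data[0],data[0] (no change) → [10, 14, 6, 11, 13, 9, 4, 12]
j=1: data[1]=14 > 12 → no swap
j=2: data[2]=6 ≤ 12 → i=1, swap data[1],data[2] → [10, 6, 14, 11, 13, 9, 4, 12]
j=3: data[3]=11 ≤ 12 → i=2, swap data[2],data[3] → [10, 6, 11, 14, 13, 9, 4, 12]
j=4: data[4]=13 > 12 → no swap
j=5: data[5]=9 ≤ 12 → i=3, swap data[3],data[5] → [10, 6, 11, 9, 13, 14, 4, 12]
j=6: data[6]=4 ≤ 12 → i=4, swap data[4],data[6] → [10, 6, 11, 9, 4, 14, 13, 12]
final swap data[5],data[7] → [10, 6, 11, 9, 4, 12, 13, 14]; return 5

[10, 6, 11, 9, 4, 12, 13, 14]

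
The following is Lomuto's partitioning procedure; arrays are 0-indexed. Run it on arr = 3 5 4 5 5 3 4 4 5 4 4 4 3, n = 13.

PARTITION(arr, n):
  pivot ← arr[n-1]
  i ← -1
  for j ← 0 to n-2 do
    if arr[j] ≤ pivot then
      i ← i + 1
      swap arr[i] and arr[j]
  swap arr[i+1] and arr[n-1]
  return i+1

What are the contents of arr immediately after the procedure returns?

3 3 3 5 5 5 4 4 5 4 4 4 4

pivot = arr[12] = 3; i = -1
j=0: arr[0]=3 ≤ 3 → i=0, swap arr[0],arr[0] (no change) → 3 5 4 5 5 3 4 4 5 4 4 4 3
j=1: arr[1]=5 > 3 → no swap
j=2: arr[2]=4 > 3 → no swap
j=3: arr[3]=5 > 3 → no swap
j=4: arr[4]=5 > 3 → no swap
j=5: arr[5]=3 ≤ 3 → i=1, swap arr[1],arr[5] → 3 3 4 5 5 5 4 4 5 4 4 4 3
j=6: arr[6]=4 > 3 → no swap
j=7: arr[7]=4 > 3 → no swap
j=8: arr[8]=5 > 3 → no swap
j=9: arr[9]=4 > 3 → no swap
j=10: arr[10]=4 > 3 → no swap
j=11: arr[11]=4 > 3 → no swap
final swap arr[2],arr[12] → 3 3 3 5 5 5 4 4 5 4 4 4 4; return 2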